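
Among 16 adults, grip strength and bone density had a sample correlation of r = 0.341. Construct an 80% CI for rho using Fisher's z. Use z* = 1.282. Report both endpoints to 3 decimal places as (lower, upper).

(0.000, 0.611)

z_r = atanh(0.341) = 0.355224;  SE = 1/√(n−3) = 1/√13 = 0.277350
z-limits: 0.355224 ± 1.282·0.277350 = 0.355224 ± 0.355563 = [-0.000339, 0.710787]
ρ-limits: (tanh -0.000339, tanh 0.710787) = (0.000, 0.611)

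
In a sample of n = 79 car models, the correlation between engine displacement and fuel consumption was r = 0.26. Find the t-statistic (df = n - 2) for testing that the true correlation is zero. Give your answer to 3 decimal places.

2.363

1 − r² = 1 − 0.0676 = 0.9324;  √(1−r²) = 0.965609
√(n−2) = √77 = 8.774964
t = r·√(n−2)/√(1−r²) = 0.26 · 8.774964 / 0.965609 = 2.363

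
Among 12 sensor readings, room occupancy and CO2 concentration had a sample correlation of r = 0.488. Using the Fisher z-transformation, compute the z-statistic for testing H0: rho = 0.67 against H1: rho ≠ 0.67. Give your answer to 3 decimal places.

Fisher z: atanh(0.488) = 0.533432, atanh(0.67) = 0.810743
z = (z_r − z_0)·√(n−3) = (0.533432 − 0.810743)·√9 = -0.277311 · 3.000000 = -0.832

-0.832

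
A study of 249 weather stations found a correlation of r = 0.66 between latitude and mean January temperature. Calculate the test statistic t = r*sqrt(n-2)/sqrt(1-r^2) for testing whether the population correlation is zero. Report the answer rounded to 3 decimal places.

13.807

t = r·√(n−2) / √(1−r²) with r = 0.66, n = 249
  = 0.66·√247 / √(1 − 0.4356)
  = 0.66·15.716234 / 0.751266
  = 10.372714 / 0.751266 = 13.807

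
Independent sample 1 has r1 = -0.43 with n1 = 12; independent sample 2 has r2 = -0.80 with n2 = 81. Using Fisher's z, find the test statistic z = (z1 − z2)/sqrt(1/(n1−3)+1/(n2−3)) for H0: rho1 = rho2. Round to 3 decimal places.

Fisher z-transforms: z1 = atanh(-0.43) = -0.459897, z2 = atanh(-0.80) = -1.098612; difference d = 0.638715
Var(d) = 1/9 + 1/78 = 0.1111111 + 0.0128205 = 0.1239316
z = d/√Var(d) = 0.638715 / √0.1239316 = 0.638715 / 0.352039 = 1.814

1.814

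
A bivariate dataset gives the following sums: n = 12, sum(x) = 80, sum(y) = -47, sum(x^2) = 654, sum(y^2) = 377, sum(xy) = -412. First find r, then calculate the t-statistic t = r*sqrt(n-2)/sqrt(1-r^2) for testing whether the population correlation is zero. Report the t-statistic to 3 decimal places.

S_xy = nΣxy − ΣxΣy = 12·(-412) − 80·(-47) = -4944 − (-3760) = -1184
S_xx = nΣx² − (Σx)² = 12·654 − 80² = 7848 − 6400 = 1448
S_yy = nΣy² − (Σy)² = 12·377 − (-47)² = 4524 − 2209 = 2315
r = S_xy / √(S_xx·S_yy) = -1184 / √(1448·2315) = -1184 / √3352120 = -1184 / 1830.8796 = -0.6467
t = r·√(n−2)/√(1−r²) = -0.6467·√10 / √(1−0.418221) = -2.045045 / 0.762744 = -2.681

-2.681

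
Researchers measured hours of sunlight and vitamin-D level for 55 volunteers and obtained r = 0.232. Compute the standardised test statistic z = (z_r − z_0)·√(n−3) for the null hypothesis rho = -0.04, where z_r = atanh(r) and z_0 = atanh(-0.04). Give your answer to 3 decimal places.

Fisher z: atanh(0.232) = 0.236302, atanh(-0.04) = -0.040021
z = (z_r − z_0)·√(n−3) = (0.236302 − (-0.040021))·√52 = 0.276323 · 7.211103 = 1.993

1.993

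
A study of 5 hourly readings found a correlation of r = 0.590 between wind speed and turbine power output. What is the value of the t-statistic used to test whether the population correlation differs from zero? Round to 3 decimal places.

1.266

t = r·√(n−2) / √(1−r²) with r = 0.590, n = 5
  = 0.590·√3 / √(1 − 0.348100)
  = 0.590·1.732051 / 0.807403
  = 1.021910 / 0.807403 = 1.266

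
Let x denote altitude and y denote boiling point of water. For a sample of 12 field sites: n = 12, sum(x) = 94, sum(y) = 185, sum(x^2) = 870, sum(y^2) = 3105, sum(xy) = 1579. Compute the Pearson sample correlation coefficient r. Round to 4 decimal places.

Numerator: nΣxy − (Σx)(Σy) = 12·1579 − (94)(185) = 1558
Denominator: √[(nΣx²−(Σx)²)(nΣy²−(Σy)²)]
  nΣx²−(Σx)² = 12·870 − 8836 = 1604;  nΣy²−(Σy)² = 12·3105 − 34225 = 3035
  √(1604·3035) = √4868140 = 2206.3862
r = 1558 / 2206.3862 = 0.7061

0.7061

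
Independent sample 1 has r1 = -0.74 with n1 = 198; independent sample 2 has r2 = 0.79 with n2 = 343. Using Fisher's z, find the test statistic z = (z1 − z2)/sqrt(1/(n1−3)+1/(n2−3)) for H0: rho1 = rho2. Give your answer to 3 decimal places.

-22.508

z1 = atanh(-0.74) = -0.950479,  z2 = atanh(0.79) = 1.071432
SE = √(1/(n1−3) + 1/(n2−3)) = √(1/195 + 1/340) = √(0.0051282 + 0.0029412) = √0.0080694 = 0.089830
z = (z1 − z2)/SE = (-0.950479 − 1.071432) / 0.089830 = -2.021911 / 0.089830 = -22.508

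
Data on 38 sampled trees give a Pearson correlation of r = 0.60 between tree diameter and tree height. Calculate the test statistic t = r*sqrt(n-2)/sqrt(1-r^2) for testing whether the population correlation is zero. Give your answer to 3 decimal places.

t = r·√(n−2) / √(1−r²) with r = 0.60, n = 38
  = 0.60·√36 / √(1 − 0.3600)
  = 0.60·6.000000 / 0.800000
  = 3.600000 / 0.800000 = 4.500

4.500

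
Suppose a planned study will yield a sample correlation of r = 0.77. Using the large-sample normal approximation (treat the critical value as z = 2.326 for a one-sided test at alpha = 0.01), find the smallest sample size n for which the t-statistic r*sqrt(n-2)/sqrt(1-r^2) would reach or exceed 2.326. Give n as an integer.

6

r√(n−2)/√(1−r²) ≥ 2.326  ⇔  n−2 ≥ (2.326)²·(1−r²)/r²
(1−r²)/r² = (1−0.5929)/0.5929 = 0.6866
n ≥ 2 + 5.410276·0.6866 = 2 + 3.7147 = 5.7147
⌈5.7147⌉ = 6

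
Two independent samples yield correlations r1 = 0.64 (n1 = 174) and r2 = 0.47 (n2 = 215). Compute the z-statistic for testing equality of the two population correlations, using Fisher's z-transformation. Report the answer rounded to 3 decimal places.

2.414

z1 = atanh(0.64) = 0.758174,  z2 = atanh(0.47) = 0.510070
SE = √(1/(n1−3) + 1/(n2−3)) = √(1/171 + 1/212) = √(0.0058480 + 0.0047170) = √0.0105650 = 0.102786
z = (z1 − z2)/SE = (0.758174 − 0.510070) / 0.102786 = 0.248104 / 0.102786 = 2.414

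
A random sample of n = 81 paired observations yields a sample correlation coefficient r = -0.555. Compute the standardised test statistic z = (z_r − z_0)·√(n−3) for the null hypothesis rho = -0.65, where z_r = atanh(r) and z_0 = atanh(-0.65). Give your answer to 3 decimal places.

z_r = atanh(-0.555) = -0.625578,  z_0 = atanh(-0.65) = -0.775299
SE = 1/√(n−3) = 1/√78 = 0.113228
z = (z_r − z_0)/SE = (-0.625578 − (-0.775299)) / 0.113228 = 0.149721 / 0.113228 = 1.322

1.322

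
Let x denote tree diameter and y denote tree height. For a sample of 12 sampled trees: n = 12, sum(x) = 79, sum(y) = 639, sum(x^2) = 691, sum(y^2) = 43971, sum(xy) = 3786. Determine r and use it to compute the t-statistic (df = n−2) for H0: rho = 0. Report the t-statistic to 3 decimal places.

S_xy = nΣxy − ΣxΣy = 12·3786 − 79·639 = 45432 − 50481 = -5049
S_xx = nΣx² − (Σx)² = 12·691 − 79² = 8292 − 6241 = 2051
S_yy = nΣy² − (Σy)² = 12·43971 − 639² = 527652 − 408321 = 119331
r = S_xy / √(S_xx·S_yy) = -5049 / √(2051·119331) = -5049 / √244747881 = -5049 / 15644.4201 = -0.3227
t = r·√(n−2)/√(1−r²) = -0.3227·√10 / √(1−0.104135) = -1.020467 / 0.946501 = -1.078

-1.078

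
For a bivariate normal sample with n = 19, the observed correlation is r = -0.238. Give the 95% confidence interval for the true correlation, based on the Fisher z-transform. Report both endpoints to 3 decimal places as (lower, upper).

z_r = atanh(-0.238) = -0.242653;  SE = 1/√(n−3) = 1/√16 = 0.250000
z-limits: -0.242653 ± 1.960·0.250000 = -0.242653 ± 0.490000 = [-0.732653, 0.247347]
ρ-limits: (tanh -0.732653, tanh 0.247347) = (-0.625, 0.242)

(-0.625, 0.242)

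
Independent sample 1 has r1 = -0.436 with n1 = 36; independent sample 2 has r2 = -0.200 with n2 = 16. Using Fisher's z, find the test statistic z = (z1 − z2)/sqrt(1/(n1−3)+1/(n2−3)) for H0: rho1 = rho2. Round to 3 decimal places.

Fisher z-transforms: z1 = atanh(-0.436) = -0.467281, z2 = atanh(-0.200) = -0.202733; difference d = -0.264548
Var(d) = 1/33 + 1/13 = 0.0303030 + 0.0769231 = 0.1072261
z = d/√Var(d) = -0.264548 / √0.1072261 = -0.264548 / 0.327454 = -0.808

-0.808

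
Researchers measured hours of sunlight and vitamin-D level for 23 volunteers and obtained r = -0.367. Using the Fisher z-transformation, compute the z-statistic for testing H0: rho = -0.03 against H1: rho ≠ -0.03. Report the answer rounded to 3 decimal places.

z_r = atanh(-0.367) = -0.384952,  z_0 = atanh(-0.03) = -0.030009
SE = 1/√(n−3) = 1/√20 = 0.223607
z = (z_r − z_0)/SE = (-0.384952 − (-0.030009)) / 0.223607 = -0.354943 / 0.223607 = -1.587

-1.587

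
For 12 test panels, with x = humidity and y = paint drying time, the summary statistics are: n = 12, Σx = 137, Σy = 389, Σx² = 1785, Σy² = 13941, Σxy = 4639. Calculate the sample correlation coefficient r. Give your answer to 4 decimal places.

0.3650

Numerator: nΣxy − (Σx)(Σy) = 12·4639 − (137)(389) = 2375
Denominator: √[(nΣx²−(Σx)²)(nΣy²−(Σy)²)]
  nΣx²−(Σx)² = 12·1785 − 18769 = 2651;  nΣy²−(Σy)² = 12·13941 − 151321 = 15971
  √(2651·15971) = √42339121 = 6506.8519
r = 2375 / 6506.8519 = 0.3650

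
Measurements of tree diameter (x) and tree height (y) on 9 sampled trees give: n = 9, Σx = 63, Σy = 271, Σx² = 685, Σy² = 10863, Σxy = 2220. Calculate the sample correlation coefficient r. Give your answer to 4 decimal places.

0.3977

Numerator: nΣxy − (Σx)(Σy) = 9·2220 − (63)(271) = 2907
Denominator: √[(nΣx²−(Σx)²)(nΣy²−(Σy)²)]
  nΣx²−(Σx)² = 9·685 − 3969 = 2196;  nΣy²−(Σy)² = 9·10863 − 73441 = 24326
  √(2196·24326) = √53419896 = 7308.8916
r = 2907 / 7308.8916 = 0.3977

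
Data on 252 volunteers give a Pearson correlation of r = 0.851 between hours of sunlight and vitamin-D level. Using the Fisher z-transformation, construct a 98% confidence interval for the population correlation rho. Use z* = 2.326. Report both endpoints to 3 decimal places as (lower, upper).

z_r = atanh(0.851) = 1.259768;  SE = 1/√(n−3) = 1/√249 = 0.063372
z-limits: 1.259768 ± 2.326·0.063372 = 1.259768 ± 0.147403 = [1.112365, 1.407171]
ρ-limits: (tanh 1.112365, tanh 1.407171) = (0.805, 0.887)

(0.805, 0.887)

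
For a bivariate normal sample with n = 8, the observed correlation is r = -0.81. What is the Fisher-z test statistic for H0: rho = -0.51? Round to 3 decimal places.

-1.262

Fisher z: atanh(-0.81) = -1.127029, atanh(-0.51) = -0.562730
z = (z_r − z_0)·√(n−3) = (-1.127029 − (-0.562730))·√5 = -0.564299 · 2.236068 = -1.262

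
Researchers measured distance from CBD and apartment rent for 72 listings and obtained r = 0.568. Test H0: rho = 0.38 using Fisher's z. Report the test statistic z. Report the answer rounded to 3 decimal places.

2.031

z_r = atanh(0.568) = 0.644565,  z_0 = atanh(0.38) = 0.400060
SE = 1/√(n−3) = 1/√69 = 0.120386
z = (z_r − z_0)/SE = (0.644565 − 0.400060) / 0.120386 = 0.244505 / 0.120386 = 2.031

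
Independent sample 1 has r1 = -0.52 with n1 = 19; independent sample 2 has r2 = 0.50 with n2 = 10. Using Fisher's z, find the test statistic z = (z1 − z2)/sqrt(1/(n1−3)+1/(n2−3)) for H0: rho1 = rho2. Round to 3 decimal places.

z1 = atanh(-0.52) = -0.576340,  z2 = atanh(0.50) = 0.549306
SE = √(1/(n1−3) + 1/(n2−3)) = √(1/16 + 1/7) = √(0.0625000 + 0.1428571) = √0.2053571 = 0.453163
z = (z1 − z2)/SE = (-0.576340 − 0.549306) / 0.453163 = -1.125646 / 0.453163 = -2.484

-2.484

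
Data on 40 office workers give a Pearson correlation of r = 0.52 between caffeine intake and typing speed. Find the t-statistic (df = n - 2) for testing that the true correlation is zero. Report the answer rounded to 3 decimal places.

3.753

1 − r² = 1 − 0.2704 = 0.7296;  √(1−r²) = 0.854166
√(n−2) = √38 = 6.164414
t = r·√(n−2)/√(1−r²) = 0.52 · 6.164414 / 0.854166 = 3.753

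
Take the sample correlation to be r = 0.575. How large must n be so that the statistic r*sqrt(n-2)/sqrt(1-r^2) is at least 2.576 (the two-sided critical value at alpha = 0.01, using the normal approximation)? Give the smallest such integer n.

16

r√(n−2)/√(1−r²) ≥ 2.576  ⇔  n−2 ≥ (2.576)²·(1−r²)/r²
(1−r²)/r² = (1−0.330625)/0.330625 = 2.0246
n ≥ 2 + 6.635776·2.0246 = 2 + 13.4348 = 15.4348
⌈15.4348⌉ = 16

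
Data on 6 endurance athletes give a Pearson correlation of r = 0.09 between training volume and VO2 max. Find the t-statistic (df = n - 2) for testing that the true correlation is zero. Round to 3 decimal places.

t = r·√(n−2) / √(1−r²) with r = 0.09, n = 6
  = 0.09·√4 / √(1 − 0.0081)
  = 0.09·2.000000 / 0.995942
  = 0.180000 / 0.995942 = 0.181

0.181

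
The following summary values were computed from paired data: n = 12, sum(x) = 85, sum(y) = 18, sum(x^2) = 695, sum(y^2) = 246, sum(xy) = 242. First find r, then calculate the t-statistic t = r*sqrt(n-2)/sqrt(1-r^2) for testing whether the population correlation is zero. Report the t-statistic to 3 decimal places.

S_xy = nΣxy − ΣxΣy = 12·242 − 85·18 = 2904 − 1530 = 1374
S_xx = nΣx² − (Σx)² = 12·695 − 85² = 8340 − 7225 = 1115
S_yy = nΣy² − (Σy)² = 12·246 − 18² = 2952 − 324 = 2628
r = S_xy / √(S_xx·S_yy) = 1374 / √(1115·2628) = 1374 / √2930220 = 1374 / 1711.7885 = 0.8027
t = r·√(n−2)/√(1−r²) = 0.8027·√10 / √(1−0.644327) = 2.538360 / 0.596383 = 4.256

4.256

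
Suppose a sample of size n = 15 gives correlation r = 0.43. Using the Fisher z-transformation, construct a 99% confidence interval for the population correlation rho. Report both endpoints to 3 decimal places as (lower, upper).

Fisher z: z_r = atanh(r) = ½·ln((1+0.43)/(1−0.43)) = 0.459897
SE(z) = 1/√(n−3) = 1/√12 = 0.288675
99% ⇒ z* = 2.576; margin = 2.576·0.288675 = 0.743627
CI on z-scale: (-0.283730, 1.203524)
Back-transform: tanh(-0.283730) = -0.276354, tanh(1.203524) = 0.834726

(-0.276, 0.835)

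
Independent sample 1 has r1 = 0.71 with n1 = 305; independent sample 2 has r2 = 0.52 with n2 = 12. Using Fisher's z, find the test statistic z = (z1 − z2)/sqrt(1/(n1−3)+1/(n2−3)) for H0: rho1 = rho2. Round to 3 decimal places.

Fisher z-transforms: z1 = atanh(0.71) = 0.887184, z2 = atanh(0.52) = 0.576340; difference d = 0.310844
Var(d) = 1/302 + 1/9 = 0.0033113 + 0.1111111 = 0.1144224
z = d/√Var(d) = 0.310844 / √0.1144224 = 0.310844 / 0.338264 = 0.919

0.919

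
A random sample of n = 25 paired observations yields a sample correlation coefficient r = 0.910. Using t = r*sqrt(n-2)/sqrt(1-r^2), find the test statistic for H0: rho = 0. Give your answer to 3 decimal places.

1 − r² = 1 − 0.828100 = 0.171900;  √(1−r²) = 0.414608
√(n−2) = √23 = 4.795832
t = r·√(n−2)/√(1−r²) = 0.910 · 4.795832 / 0.414608 = 10.526

10.526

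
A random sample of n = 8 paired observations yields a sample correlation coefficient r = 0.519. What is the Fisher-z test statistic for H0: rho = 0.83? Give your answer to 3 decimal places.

z_r = atanh(0.519) = 0.574970,  z_0 = atanh(0.83) = 1.188136
SE = 1/√(n−3) = 1/√5 = 0.447214
z = (z_r − z_0)/SE = (0.574970 − 1.188136) / 0.447214 = -0.613166 / 0.447214 = -1.371

-1.371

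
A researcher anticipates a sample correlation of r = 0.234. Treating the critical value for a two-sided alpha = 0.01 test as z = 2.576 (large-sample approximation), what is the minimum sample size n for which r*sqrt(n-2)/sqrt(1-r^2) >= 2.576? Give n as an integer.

117

r√(n−2)/√(1−r²) ≥ 2.576  ⇔  n−2 ≥ (2.576)²·(1−r²)/r²
(1−r²)/r² = (1−0.054756)/0.054756 = 17.2628
n ≥ 2 + 6.635776·17.2628 = 2 + 114.5521 = 116.5521
⌈116.5521⌉ = 117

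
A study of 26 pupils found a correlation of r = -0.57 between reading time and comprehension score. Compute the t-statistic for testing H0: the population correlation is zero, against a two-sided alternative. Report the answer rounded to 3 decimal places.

-3.399

1 − r² = 1 − 0.3249 = 0.6751;  √(1−r²) = 0.821645
√(n−2) = √24 = 4.898979
t = r·√(n−2)/√(1−r²) = -0.57 · 4.898979 / 0.821645 = -3.399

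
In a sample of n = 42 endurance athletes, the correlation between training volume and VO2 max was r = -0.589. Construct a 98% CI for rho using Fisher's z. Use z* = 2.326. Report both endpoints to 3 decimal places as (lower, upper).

(-0.781, -0.295)

z_r = atanh(-0.589) = -0.676133;  SE = 1/√(n−3) = 1/√39 = 0.160128
z-limits: -0.676133 ± 2.326·0.160128 = -0.676133 ± 0.372458 = [-1.048591, -0.303675]
ρ-limits: (tanh -1.048591, tanh -0.303675) = (-0.781, -0.295)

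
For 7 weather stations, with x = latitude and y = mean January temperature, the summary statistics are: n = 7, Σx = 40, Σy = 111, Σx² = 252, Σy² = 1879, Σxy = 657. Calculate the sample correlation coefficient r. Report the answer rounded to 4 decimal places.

Numerator: nΣxy − (Σx)(Σy) = 7·657 − (40)(111) = 159
Denominator: √[(nΣx²−(Σx)²)(nΣy²−(Σy)²)]
  nΣx²−(Σx)² = 7·252 − 1600 = 164;  nΣy²−(Σy)² = 7·1879 − 12321 = 832
  √(164·832) = √136448 = 369.3887
r = 159 / 369.3887 = 0.4304

0.4304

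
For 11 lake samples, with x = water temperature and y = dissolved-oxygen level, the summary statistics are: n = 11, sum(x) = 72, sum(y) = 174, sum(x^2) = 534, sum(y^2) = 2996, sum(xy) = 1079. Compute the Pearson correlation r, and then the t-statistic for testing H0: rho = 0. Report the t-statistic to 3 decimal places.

-1.662

Numerator: nΣxy − (Σx)(Σy) = 11·1079 − (72)(174) = -659
Denominator: √[(nΣx²−(Σx)²)(nΣy²−(Σy)²)]
  nΣx²−(Σx)² = 11·534 − 5184 = 690;  nΣy²−(Σy)² = 11·2996 − 30276 = 2680
  √(690·2680) = √1849200 = 1359.8529
r = -659 / 1359.8529 = -0.4846
t = r·√(n−2)/√(1−r²) = -0.4846·√9 / √(1−0.234837) = -1.453800 / 0.874736 = -1.662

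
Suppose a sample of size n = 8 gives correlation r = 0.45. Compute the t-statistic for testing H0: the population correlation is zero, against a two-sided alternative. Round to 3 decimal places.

t = r·√(n−2) / √(1−r²) with r = 0.45, n = 8
  = 0.45·√6 / √(1 − 0.2025)
  = 0.45·2.449490 / 0.893029
  = 1.102270 / 0.893029 = 1.234

1.234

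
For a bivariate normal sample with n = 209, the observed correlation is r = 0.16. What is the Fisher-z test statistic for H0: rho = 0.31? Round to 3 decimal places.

Fisher z: atanh(0.16) = 0.161387, atanh(0.31) = 0.320545
z = (z_r − z_0)·√(n−3) = (0.161387 − 0.320545)·√206 = -0.159158 · 14.352700 = -2.284

-2.284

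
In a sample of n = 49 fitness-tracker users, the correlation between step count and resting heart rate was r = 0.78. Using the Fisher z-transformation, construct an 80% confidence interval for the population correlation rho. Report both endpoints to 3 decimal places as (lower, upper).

(0.694, 0.844)

z_r = atanh(0.78) = 1.045371;  SE = 1/√(n−3) = 1/√46 = 0.147442
z-limits: 1.045371 ± 1.282·0.147442 = 1.045371 ± 0.189021 = [0.856350, 1.234392]
ρ-limits: (tanh 0.856350, tanh 1.234392) = (0.694, 0.844)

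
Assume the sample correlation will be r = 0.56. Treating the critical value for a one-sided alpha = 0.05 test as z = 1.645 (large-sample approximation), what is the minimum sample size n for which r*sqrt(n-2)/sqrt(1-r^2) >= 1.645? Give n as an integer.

8

Need r·√(n−2)/√(1−r²) ≥ 1.645
√(n−2) ≥ 1.645·√(1−0.3136) / 0.56 = 1.645·0.828493 / 0.56 = 2.4337
n−2 ≥ 5.9229  ⇒  n ≥ 7.9229
Smallest integer n = 8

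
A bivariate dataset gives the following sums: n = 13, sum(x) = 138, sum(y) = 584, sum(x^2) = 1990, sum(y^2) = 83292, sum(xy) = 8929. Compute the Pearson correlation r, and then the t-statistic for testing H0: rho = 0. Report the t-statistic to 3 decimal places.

1.908

S_xy = nΣxy − ΣxΣy = 13·8929 − 138·584 = 116077 − 80592 = 35485
S_xx = nΣx² − (Σx)² = 13·1990 − 138² = 25870 − 19044 = 6826
S_yy = nΣy² − (Σy)² = 13·83292 − 584² = 1082796 − 341056 = 741740
r = S_xy / √(S_xx·S_yy) = 35485 / √(6826·741740) = 35485 / √5063117240 = 35485 / 71155.5847 = 0.4987
t = r·√(n−2)/√(1−r²) = 0.4987·√11 / √(1−0.248702) = 1.654001 / 0.866774 = 1.908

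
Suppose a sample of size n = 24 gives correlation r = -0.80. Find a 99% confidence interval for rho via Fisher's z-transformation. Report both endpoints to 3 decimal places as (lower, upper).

(-0.930, -0.490)

Fisher z: z_r = atanh(r) = ½·ln((1+(-0.80))/(1−(-0.80))) = -1.098612
SE(z) = 1/√(n−3) = 1/√21 = 0.218218
99% ⇒ z* = 2.576; margin = 2.576·0.218218 = 0.562130
CI on z-scale: (-1.660742, -0.536482)
Back-transform: tanh(-1.660742) = -0.930317, tanh(-0.536482) = -0.490320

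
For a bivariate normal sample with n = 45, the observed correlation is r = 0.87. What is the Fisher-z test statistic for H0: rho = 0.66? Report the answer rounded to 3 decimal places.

z_r = atanh(0.87) = 1.333080,  z_0 = atanh(0.66) = 0.792814
SE = 1/√(n−3) = 1/√42 = 0.154303
z = (z_r − z_0)/SE = (1.333080 − 0.792814) / 0.154303 = 0.540266 / 0.154303 = 3.501

3.501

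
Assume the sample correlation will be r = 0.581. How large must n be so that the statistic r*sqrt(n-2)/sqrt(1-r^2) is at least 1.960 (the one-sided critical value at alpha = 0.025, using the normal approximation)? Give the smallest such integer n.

10

Need r·√(n−2)/√(1−r²) ≥ 1.960
√(n−2) ≥ 1.960·√(1−0.337561) / 0.581 = 1.960·0.813904 / 0.581 = 2.7457
n−2 ≥ 7.5389  ⇒  n ≥ 9.5389
Smallest integer n = 10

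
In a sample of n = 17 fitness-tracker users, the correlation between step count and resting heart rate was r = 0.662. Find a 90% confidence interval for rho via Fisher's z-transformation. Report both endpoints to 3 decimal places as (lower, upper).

z_r = atanh(0.662) = 0.796366;  SE = 1/√(n−3) = 1/√14 = 0.267261
z-limits: 0.796366 ± 1.645·0.267261 = 0.796366 ± 0.439644 = [0.356722, 1.236010]
ρ-limits: (tanh 0.356722, tanh 1.236010) = (0.342, 0.844)

(0.342, 0.844)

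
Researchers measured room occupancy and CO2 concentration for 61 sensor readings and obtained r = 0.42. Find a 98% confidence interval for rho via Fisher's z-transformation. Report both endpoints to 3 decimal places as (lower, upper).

(0.141, 0.637)

z_r = atanh(0.42) = 0.447692;  SE = 1/√(n−3) = 1/√58 = 0.131306
z-limits: 0.447692 ± 2.326·0.131306 = 0.447692 ± 0.305418 = [0.142274, 0.753110]
ρ-limits: (tanh 0.142274, tanh 0.753110) = (0.141, 0.637)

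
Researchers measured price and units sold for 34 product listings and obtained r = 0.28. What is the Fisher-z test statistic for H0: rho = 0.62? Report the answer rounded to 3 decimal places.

Fisher z: atanh(0.28) = 0.287682, atanh(0.62) = 0.725005
z = (z_r − z_0)·√(n−3) = (0.287682 − 0.725005)·√31 = -0.437323 · 5.567764 = -2.435

-2.435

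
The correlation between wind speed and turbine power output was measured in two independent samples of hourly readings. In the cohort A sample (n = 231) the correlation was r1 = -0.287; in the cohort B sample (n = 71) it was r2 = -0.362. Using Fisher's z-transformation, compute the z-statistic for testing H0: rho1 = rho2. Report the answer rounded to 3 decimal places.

z1 = atanh(-0.287) = -0.295294,  z2 = atanh(-0.362) = -0.379186
SE = √(1/(n1−3) + 1/(n2−3)) = √(1/228 + 1/68) = √(0.0043860 + 0.0147059) = √0.0190919 = 0.138173
z = (z1 − z2)/SE = (-0.295294 − (-0.379186)) / 0.138173 = 0.083892 / 0.138173 = 0.607

0.607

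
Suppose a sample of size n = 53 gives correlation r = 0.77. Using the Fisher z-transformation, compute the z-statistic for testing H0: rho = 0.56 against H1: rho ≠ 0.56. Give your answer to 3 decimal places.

2.740

z_r = atanh(0.77) = 1.020328,  z_0 = atanh(0.56) = 0.632833
SE = 1/√(n−3) = 1/√50 = 0.141421
z = (z_r − z_0)/SE = (1.020328 − 0.632833) / 0.141421 = 0.387495 / 0.141421 = 2.740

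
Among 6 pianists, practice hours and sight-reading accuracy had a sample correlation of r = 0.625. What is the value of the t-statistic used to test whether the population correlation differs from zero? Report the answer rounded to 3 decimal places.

1 − r² = 1 − 0.390625 = 0.609375;  √(1−r²) = 0.780625
√(n−2) = √4 = 2.000000
t = r·√(n−2)/√(1−r²) = 0.625 · 2.000000 / 0.780625 = 1.601

1.601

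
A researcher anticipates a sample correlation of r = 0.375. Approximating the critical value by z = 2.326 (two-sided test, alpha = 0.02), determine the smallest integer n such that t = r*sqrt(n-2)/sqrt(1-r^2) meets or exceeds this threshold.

36

r√(n−2)/√(1−r²) ≥ 2.326  ⇔  n−2 ≥ (2.326)²·(1−r²)/r²
(1−r²)/r² = (1−0.140625)/0.140625 = 6.1111
n ≥ 2 + 5.410276·6.1111 = 2 + 33.0627 = 35.0627
⌈35.0627⌉ = 36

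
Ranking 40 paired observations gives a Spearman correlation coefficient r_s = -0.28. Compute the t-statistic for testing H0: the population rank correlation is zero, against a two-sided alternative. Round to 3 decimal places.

-1.798

t = r_s·√(n−2) / √(1−r_s²) with r_s = -0.28, n = 40
  = -0.28·√38 / √(1 − 0.0784)
  = -0.28·6.164414 / 0.960000
  = -1.726036 / 0.960000 = -1.798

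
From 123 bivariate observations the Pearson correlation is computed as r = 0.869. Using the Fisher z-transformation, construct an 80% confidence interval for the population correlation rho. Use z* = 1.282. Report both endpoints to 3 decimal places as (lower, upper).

Fisher z: z_r = atanh(r) = ½·ln((1+0.869)/(1−0.869)) = 1.328981
SE(z) = 1/√(n−3) = 1/√120 = 0.091287
80% ⇒ z* = 1.282; margin = 1.282·0.091287 = 0.117030
CI on z-scale: (1.211951, 1.446011)
Back-transform: tanh(1.211951) = 0.837264, tanh(1.446011) = 0.894901

(0.837, 0.895)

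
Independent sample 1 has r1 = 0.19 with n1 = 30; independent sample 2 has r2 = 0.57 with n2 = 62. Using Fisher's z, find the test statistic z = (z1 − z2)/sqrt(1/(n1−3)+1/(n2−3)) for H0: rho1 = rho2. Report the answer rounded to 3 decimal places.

Fisher z-transforms: z1 = atanh(0.19) = 0.192337, z2 = atanh(0.57) = 0.647523; difference d = -0.455186
Var(d) = 1/27 + 1/59 = 0.0370370 + 0.0169492 = 0.0539862
z = d/√Var(d) = -0.455186 / √0.0539862 = -0.455186 / 0.232349 = -1.959

-1.959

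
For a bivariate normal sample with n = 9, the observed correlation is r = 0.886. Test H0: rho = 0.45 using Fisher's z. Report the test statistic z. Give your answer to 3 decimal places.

z_r = atanh(0.886) = 1.403008,  z_0 = atanh(0.45) = 0.484700
SE = 1/√(n−3) = 1/√6 = 0.408248
z = (z_r − z_0)/SE = (1.403008 − 0.484700) / 0.408248 = 0.918308 / 0.408248 = 2.249

2.249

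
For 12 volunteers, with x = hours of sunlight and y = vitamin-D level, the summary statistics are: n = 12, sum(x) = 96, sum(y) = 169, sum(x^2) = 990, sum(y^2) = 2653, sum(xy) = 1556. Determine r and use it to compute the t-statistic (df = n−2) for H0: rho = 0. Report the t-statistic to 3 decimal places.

S_xy = nΣxy − ΣxΣy = 12·1556 − 96·169 = 18672 − 16224 = 2448
S_xx = nΣx² − (Σx)² = 12·990 − 96² = 11880 − 9216 = 2664
S_yy = nΣy² − (Σy)² = 12·2653 − 169² = 31836 − 28561 = 3275
r = S_xy / √(S_xx·S_yy) = 2448 / √(2664·3275) = 2448 / √8724600 = 2448 / 2953.7434 = 0.8288
t = r·√(n−2)/√(1−r²) = 0.8288·√10 / √(1−0.686909) = 2.620896 / 0.559545 = 4.684

4.684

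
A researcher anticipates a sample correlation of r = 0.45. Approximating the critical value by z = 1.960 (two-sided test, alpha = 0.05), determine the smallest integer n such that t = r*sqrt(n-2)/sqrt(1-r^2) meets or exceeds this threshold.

18

r√(n−2)/√(1−r²) ≥ 1.960  ⇔  n−2 ≥ (1.960)²·(1−r²)/r²
(1−r²)/r² = (1−0.2025)/0.2025 = 3.9383
n ≥ 2 + 3.8416·3.9383 = 2 + 15.1294 = 17.1294
⌈17.1294⌉ = 18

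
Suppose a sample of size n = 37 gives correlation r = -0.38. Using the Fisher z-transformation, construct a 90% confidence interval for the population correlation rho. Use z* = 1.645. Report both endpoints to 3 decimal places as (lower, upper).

(-0.593, -0.117)

z_r = atanh(-0.38) = -0.400060;  SE = 1/√(n−3) = 1/√34 = 0.171499
z-limits: -0.400060 ± 1.645·0.171499 = -0.400060 ± 0.282116 = [-0.682176, -0.117944]
ρ-limits: (tanh -0.682176, tanh -0.117944) = (-0.593, -0.117)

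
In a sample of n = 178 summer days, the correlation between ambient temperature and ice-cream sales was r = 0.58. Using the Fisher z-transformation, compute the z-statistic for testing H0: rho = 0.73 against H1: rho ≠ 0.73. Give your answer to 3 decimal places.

-3.522

Fisher z: atanh(0.58) = 0.662463, atanh(0.73) = 0.928727
z = (z_r − z_0)·√(n−3) = (0.662463 − 0.928727)·√175 = -0.266264 · 13.228757 = -3.522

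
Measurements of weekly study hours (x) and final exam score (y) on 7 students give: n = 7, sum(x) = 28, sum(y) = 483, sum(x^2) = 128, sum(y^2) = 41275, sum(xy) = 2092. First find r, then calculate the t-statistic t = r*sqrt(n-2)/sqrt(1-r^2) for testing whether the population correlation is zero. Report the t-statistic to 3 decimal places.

S_xy = nΣxy − ΣxΣy = 7·2092 − 28·483 = 14644 − 13524 = 1120
S_xx = nΣx² − (Σx)² = 7·128 − 28² = 896 − 784 = 112
S_yy = nΣy² − (Σy)² = 7·41275 − 483² = 288925 − 233289 = 55636
r = S_xy / √(S_xx·S_yy) = 1120 / √(112·55636) = 1120 / √6231232 = 1120 / 2496.2436 = 0.4487
t = r·√(n−2)/√(1−r²) = 0.4487·√5 / √(1−0.201332) = 1.003324 / 0.893682 = 1.123

1.123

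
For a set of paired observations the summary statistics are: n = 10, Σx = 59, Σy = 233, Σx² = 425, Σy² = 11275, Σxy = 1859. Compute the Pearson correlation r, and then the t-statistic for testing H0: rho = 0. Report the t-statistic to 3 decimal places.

S_xy = nΣxy − ΣxΣy = 10·1859 − 59·233 = 18590 − 13747 = 4843
S_xx = nΣx² − (Σx)² = 10·425 − 59² = 4250 − 3481 = 769
S_yy = nΣy² − (Σy)² = 10·11275 − 233² = 112750 − 54289 = 58461
r = S_xy / √(S_xx·S_yy) = 4843 / √(769·58461) = 4843 / √44956509 = 4843 / 6704.9615 = 0.7223
t = r·√(n−2)/√(1−r²) = 0.7223·√8 / √(1−0.521717) = 2.042973 / 0.691580 = 2.954

2.954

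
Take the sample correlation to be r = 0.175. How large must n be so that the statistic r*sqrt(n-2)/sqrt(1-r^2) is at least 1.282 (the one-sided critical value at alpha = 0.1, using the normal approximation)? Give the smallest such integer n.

Need r·√(n−2)/√(1−r²) ≥ 1.282
√(n−2) ≥ 1.282·√(1−0.030625) / 0.175 = 1.282·0.984568 / 0.175 = 7.2127
n−2 ≥ 52.0230  ⇒  n ≥ 54.0230
Smallest integer n = 55

55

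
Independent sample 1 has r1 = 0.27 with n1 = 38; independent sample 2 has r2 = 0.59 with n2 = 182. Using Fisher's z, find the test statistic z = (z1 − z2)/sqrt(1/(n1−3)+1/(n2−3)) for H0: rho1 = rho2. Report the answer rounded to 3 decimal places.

z1 = atanh(0.27) = 0.276864,  z2 = atanh(0.59) = 0.677666
SE = √(1/(n1−3) + 1/(n2−3)) = √(1/35 + 1/179) = √(0.0285714 + 0.0055866) = √0.0341580 = 0.184819
z = (z1 − z2)/SE = (0.276864 − 0.677666) / 0.184819 = -0.400802 / 0.184819 = -2.169

-2.169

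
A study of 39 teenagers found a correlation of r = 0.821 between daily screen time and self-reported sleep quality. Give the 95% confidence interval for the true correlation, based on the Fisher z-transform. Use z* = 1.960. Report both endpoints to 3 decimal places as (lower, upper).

Fisher z: z_r = atanh(r) = ½·ln((1+0.821)/(1−0.821)) = 1.159878
SE(z) = 1/√(n−3) = 1/√36 = 0.166667
95% ⇒ z* = 1.960; margin = 1.960·0.166667 = 0.326667
CI on z-scale: (0.833211, 1.486545)
Back-transform: tanh(0.833211) = 0.682196, tanh(1.486545) = 0.902687

(0.682, 0.903)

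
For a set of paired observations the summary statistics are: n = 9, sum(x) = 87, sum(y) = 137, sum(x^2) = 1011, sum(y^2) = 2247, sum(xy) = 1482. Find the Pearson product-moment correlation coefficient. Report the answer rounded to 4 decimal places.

0.9514

Numerator: nΣxy − (Σx)(Σy) = 9·1482 − (87)(137) = 1419
Denominator: √[(nΣx²−(Σx)²)(nΣy²−(Σy)²)]
  nΣx²−(Σx)² = 9·1011 − 7569 = 1530;  nΣy²−(Σy)² = 9·2247 − 18769 = 1454
  √(1530·1454) = √2224620 = 1491.5160
r = 1419 / 1491.5160 = 0.9514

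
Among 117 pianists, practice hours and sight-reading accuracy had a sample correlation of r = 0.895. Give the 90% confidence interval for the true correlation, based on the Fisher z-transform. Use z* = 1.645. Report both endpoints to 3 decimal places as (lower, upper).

Fisher z: z_r = atanh(r) = ½·ln((1+0.895)/(1−0.895)) = 1.446507
SE(z) = 1/√(n−3) = 1/√114 = 0.093659
90% ⇒ z* = 1.645; margin = 1.645·0.093659 = 0.154069
CI on z-scale: (1.292438, 1.600576)
Back-transform: tanh(1.292438) = 0.859764, tanh(1.600576) = 0.921755

(0.860, 0.922)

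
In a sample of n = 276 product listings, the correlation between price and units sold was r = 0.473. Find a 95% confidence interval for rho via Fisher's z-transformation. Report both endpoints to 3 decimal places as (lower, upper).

(0.376, 0.560)

z_r = atanh(0.473) = 0.513928;  SE = 1/√(n−3) = 1/√273 = 0.060523
z-limits: 0.513928 ± 1.960·0.060523 = 0.513928 ± 0.118625 = [0.395303, 0.632553]
ρ-limits: (tanh 0.395303, tanh 0.632553) = (0.376, 0.560)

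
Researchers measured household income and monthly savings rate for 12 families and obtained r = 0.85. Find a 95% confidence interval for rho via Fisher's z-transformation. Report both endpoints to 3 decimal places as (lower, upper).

Fisher z: z_r = atanh(r) = ½·ln((1+0.85)/(1−0.85)) = 1.256153
SE(z) = 1/√(n−3) = 1/√9 = 0.333333
95% ⇒ z* = 1.960; margin = 1.960·0.333333 = 0.653333
CI on z-scale: (0.602820, 1.909486)
Back-transform: tanh(0.602820) = 0.539053, tanh(1.909486) = 0.957042

(0.539, 0.957)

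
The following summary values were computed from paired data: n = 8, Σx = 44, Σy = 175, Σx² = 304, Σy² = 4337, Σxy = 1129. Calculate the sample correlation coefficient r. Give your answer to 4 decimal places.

0.9374

S_xy = nΣxy − ΣxΣy = 8·1129 − 44·175 = 9032 − 7700 = 1332
S_xx = nΣx² − (Σx)² = 8·304 − 44² = 2432 − 1936 = 496
S_yy = nΣy² − (Σy)² = 8·4337 − 175² = 34696 − 30625 = 4071
r = S_xy / √(S_xx·S_yy) = 1332 / √(496·4071) = 1332 / √2019216 = 1332 / 1420.9912 = 0.9374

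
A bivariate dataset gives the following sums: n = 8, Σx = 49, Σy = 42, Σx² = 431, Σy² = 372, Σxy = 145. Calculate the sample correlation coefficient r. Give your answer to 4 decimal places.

-0.7972

S_xy = nΣxy − ΣxΣy = 8·145 − 49·42 = 1160 − 2058 = -898
S_xx = nΣx² − (Σx)² = 8·431 − 49² = 3448 − 2401 = 1047
S_yy = nΣy² − (Σy)² = 8·372 − 42² = 2976 − 1764 = 1212
r = S_xy / √(S_xx·S_yy) = -898 / √(1047·1212) = -898 / √1268964 = -898 / 1126.4830 = -0.7972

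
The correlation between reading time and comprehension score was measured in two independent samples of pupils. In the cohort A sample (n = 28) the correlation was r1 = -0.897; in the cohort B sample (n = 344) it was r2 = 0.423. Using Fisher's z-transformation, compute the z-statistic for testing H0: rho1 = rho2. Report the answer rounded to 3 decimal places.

Fisher z-transforms: z1 = atanh(-0.897) = -1.456650, z2 = atanh(0.423) = 0.451340; difference d = -1.907990
Var(d) = 1/25 + 1/341 = 0.0400000 + 0.0029326 = 0.0429326
z = d/√Var(d) = -1.907990 / √0.0429326 = -1.907990 / 0.207202 = -9.208

-9.208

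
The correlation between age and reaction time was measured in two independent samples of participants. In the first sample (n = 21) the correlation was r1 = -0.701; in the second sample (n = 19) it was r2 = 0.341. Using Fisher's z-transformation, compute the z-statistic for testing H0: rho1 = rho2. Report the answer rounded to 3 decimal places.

z1 = atanh(-0.701) = -0.869264,  z2 = atanh(0.341) = 0.355224
SE = √(1/(n1−3) + 1/(n2−3)) = √(1/18 + 1/16) = √(0.0555556 + 0.0625000) = √0.1180556 = 0.343592
z = (z1 − z2)/SE = (-0.869264 − 0.355224) / 0.343592 = -1.224488 / 0.343592 = -3.564

-3.564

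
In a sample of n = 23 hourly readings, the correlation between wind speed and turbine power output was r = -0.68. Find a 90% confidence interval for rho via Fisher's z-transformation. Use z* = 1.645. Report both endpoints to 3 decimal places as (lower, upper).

(-0.833, -0.431)

Fisher z: z_r = atanh(r) = ½·ln((1+(-0.68))/(1−(-0.68))) = -0.829114
SE(z) = 1/√(n−3) = 1/√20 = 0.223607
90% ⇒ z* = 1.645; margin = 1.645·0.223607 = 0.367834
CI on z-scale: (-1.196948, -0.461280)
Back-transform: tanh(-1.196948) = -0.832721, tanh(-0.461280) = -0.431127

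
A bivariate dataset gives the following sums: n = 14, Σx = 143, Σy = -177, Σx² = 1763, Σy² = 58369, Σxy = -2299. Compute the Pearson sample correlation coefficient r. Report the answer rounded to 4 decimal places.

S_xy = nΣxy − ΣxΣy = 14·(-2299) − 143·(-177) = -32186 − (-25311) = -6875
S_xx = nΣx² − (Σx)² = 14·1763 − 143² = 24682 − 20449 = 4233
S_yy = nΣy² − (Σy)² = 14·58369 − (-177)² = 817166 − 31329 = 785837
r = S_xy / √(S_xx·S_yy) = -6875 / √(4233·785837) = -6875 / √3326448021 = -6875 / 57675.3675 = -0.1192

-0.1192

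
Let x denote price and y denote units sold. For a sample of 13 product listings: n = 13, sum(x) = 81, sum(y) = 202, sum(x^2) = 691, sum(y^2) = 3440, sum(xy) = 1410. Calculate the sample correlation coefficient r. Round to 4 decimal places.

Numerator: nΣxy − (Σx)(Σy) = 13·1410 − (81)(202) = 1968
Denominator: √[(nΣx²−(Σx)²)(nΣy²−(Σy)²)]
  nΣx²−(Σx)² = 13·691 − 6561 = 2422;  nΣy²−(Σy)² = 13·3440 − 40804 = 3916
  √(2422·3916) = √9484552 = 3079.7000
r = 1968 / 3079.7000 = 0.6390

0.6390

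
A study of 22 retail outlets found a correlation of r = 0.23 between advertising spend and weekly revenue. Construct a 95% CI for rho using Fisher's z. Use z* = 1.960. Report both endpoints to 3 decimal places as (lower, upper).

Fisher z: z_r = atanh(r) = ½·ln((1+0.23)/(1−0.23)) = 0.234189
SE(z) = 1/√(n−3) = 1/√19 = 0.229416
95% ⇒ z* = 1.960; margin = 1.960·0.229416 = 0.449655
CI on z-scale: (-0.215466, 0.683844)
Back-transform: tanh(-0.215466) = -0.212192, tanh(0.683844) = 0.594013

(-0.212, 0.594)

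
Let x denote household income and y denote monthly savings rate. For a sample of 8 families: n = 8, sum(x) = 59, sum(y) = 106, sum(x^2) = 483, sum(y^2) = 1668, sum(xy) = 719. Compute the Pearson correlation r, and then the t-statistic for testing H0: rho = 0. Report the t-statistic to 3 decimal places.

-1.650

S_xy = nΣxy − ΣxΣy = 8·719 − 59·106 = 5752 − 6254 = -502
S_xx = nΣx² − (Σx)² = 8·483 − 59² = 3864 − 3481 = 383
S_yy = nΣy² − (Σy)² = 8·1668 − 106² = 13344 − 11236 = 2108
r = S_xy / √(S_xx·S_yy) = -502 / √(383·2108) = -502 / √807364 = -502 / 898.5344 = -0.5587
t = r·√(n−2)/√(1−r²) = -0.5587·√6 / √(1−0.312146) = -1.368530 / 0.829370 = -1.650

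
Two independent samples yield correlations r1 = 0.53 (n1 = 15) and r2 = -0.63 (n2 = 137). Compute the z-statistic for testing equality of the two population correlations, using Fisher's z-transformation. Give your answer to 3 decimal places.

4.419

Fisher z-transforms: z1 = atanh(0.53) = 0.590145, z2 = atanh(-0.63) = -0.741416; difference d = 1.331561
Var(d) = 1/12 + 1/134 = 0.0833333 + 0.0074627 = 0.0907960
z = d/√Var(d) = 1.331561 / √0.0907960 = 1.331561 / 0.301324 = 4.419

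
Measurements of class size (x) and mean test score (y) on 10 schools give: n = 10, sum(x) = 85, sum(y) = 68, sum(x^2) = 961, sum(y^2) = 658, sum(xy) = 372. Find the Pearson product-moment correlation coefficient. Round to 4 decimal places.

-0.9538

S_xy = nΣxy − ΣxΣy = 10·372 − 85·68 = 3720 − 5780 = -2060
S_xx = nΣx² − (Σx)² = 10·961 − 85² = 9610 − 7225 = 2385
S_yy = nΣy² − (Σy)² = 10·658 − 68² = 6580 − 4624 = 1956
r = S_xy / √(S_xx·S_yy) = -2060 / √(2385·1956) = -2060 / √4665060 = -2060 / 2159.8750 = -0.9538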